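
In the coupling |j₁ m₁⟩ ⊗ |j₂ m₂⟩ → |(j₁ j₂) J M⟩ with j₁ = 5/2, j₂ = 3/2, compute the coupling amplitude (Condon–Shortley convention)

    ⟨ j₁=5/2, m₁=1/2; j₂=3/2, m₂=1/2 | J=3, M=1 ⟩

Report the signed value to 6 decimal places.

triangle: 1!×4!×2!/8! = 48/40320
(j±m)!: 3!×2!×2!×1!×4!×2! = 1152
prefactor² = (2J+1)×Δ×N² = 48/5
  k=0: +1/(0!×1!×2!×2!×2!×0!) = 1/8
  k=1: −1/(1!×0!×1!×1!×3!×1!) = -1/6
Σ = -1/24  ⇒  CG² = 48/5×(-1/24)² = 1/60
CG = −√(1/60) = -0.129099

-0.129099  (= −√(1/60))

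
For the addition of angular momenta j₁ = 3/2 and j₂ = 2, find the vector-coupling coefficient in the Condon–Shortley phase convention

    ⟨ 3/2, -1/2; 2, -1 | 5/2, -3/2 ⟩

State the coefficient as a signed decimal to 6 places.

√[6·1!2!3!/7! · 1!2!1!3!1!4!] = √(144/35)
  +(−1)^0/∏(0,1,2,1,0,2)! = 1/4  (running 1/4)
  +(−1)^1/∏(1,0,1,0,1,3)! = -1/6  (running 1/12)
⟨..|..⟩ = √(144/35)·(1/12) = +0.169031

+0.169031  (= +√(1/35))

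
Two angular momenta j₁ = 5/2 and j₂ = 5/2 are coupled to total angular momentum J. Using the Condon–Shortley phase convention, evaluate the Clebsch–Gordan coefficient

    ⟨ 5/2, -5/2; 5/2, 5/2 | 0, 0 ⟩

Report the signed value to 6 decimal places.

−√(1/6) ≈ -0.408248

triangle: 5!·0!·0!/6! = 120/720
(j±m)!: 0!·5!·5!·0!·0!·0! = 14400
prefactor² = (2J+1)·Δ·N² = 2400
  k=5: −1/(5!·0!·0!·0!·0!·0!) = -1/120
Σ = -1/120  ⇒  CG² = 2400·(-1/120)² = 1/6
CG = −√(1/6) = -0.408248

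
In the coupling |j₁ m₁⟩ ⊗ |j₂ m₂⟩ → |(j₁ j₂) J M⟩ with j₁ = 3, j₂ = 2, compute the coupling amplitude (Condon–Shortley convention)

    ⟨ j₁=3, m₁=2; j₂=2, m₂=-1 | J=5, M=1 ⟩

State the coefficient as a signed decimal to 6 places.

triangle: 0!·6!·4!/11! = 17280/39916800
(j±m)!: 5!·1!·1!·3!·6!·4! = 12441600
prefactor² = (2J+1)·Δ·N² = 414720/7
  k=0: +1/(0!·0!·1!·1!·5!·3!) = 1/720
Σ = 1/720  ⇒  CG² = 414720/7·1/720² = 4/35
CG = +√(4/35) = +0.338062

+0.338062  (= +√(4/35))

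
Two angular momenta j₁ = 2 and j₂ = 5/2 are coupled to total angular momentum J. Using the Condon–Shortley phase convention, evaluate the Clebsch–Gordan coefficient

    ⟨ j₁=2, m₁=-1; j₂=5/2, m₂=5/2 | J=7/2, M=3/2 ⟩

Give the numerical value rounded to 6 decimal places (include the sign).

triangle: 1!×3!×4!/9! = 144/362880
(j±m)!: 1!×3!×5!×0!×5!×2! = 172800
prefactor² = (2J+1)×Δ×N² = 3840/7
  k=1: −1/(1!×0!×2!×4!×1!×0!) = -1/48
Σ = -1/48  ⇒  CG² = 3840/7×(-1/48)² = 5/21
CG = −√(5/21) = -0.487950

-0.487950  (= −√(5/21))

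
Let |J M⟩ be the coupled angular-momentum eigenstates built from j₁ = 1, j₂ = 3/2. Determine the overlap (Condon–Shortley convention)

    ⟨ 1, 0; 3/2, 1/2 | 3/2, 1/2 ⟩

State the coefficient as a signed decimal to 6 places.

-0.258199

√[4·1!1!2!/5! · 1!1!2!1!2!1!] = √(4/15)
  +(−1)^0/∏(0,1,1,2,0,0)! = 1/2  (running 1/2)
  +(−1)^1/∏(1,0,0,1,1,1)! = -1  (running -1/2)
⟨..|..⟩ = √(4/15)·(-1/2) = -0.258199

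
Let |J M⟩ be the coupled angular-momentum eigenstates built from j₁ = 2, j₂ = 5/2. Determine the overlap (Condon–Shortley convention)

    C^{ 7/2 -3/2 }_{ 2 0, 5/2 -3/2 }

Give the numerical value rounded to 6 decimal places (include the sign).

j₁+j₂−J=1  J+j₁−j₂=3  J−j₁+j₂=4  j₁+j₂+J+1=9
(j₁±m₁, j₂±m₂, J±M) = (2,2,1,4,2,5)
P² = 512/7
sum k=0..1:
  [0] +1/12 = 1/12
  [1] −1/48 = -1/48
S = 1/16
C² = P²·S² = 2/7 ; C = +0.534522

+√(2/7) ≈ +0.534522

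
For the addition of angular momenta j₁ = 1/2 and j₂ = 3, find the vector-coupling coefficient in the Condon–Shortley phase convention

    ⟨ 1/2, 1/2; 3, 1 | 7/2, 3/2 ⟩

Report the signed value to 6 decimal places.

√[8·0!1!6!/8! · 1!0!4!2!5!2!] = √(11520/7)
  +(−1)^0/∏(0,0,0,4,1,2)! = 1/48  (running 1/48)
⟨..|..⟩ = √(11520/7)·(1/48) = +0.845154

+√(5/7) ≈ +0.845154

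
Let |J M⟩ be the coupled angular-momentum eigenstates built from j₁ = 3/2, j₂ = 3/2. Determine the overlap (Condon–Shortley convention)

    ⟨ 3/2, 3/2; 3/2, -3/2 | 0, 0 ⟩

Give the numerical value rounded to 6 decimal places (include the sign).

j₁+j₂−J=3  J+j₁−j₂=0  J−j₁+j₂=0  j₁+j₂+J+1=4
(j₁±m₁, j₂±m₂, J±M) = (3,0,0,3,0,0)
P² = 9
sum k=0..0:
  [0] +1/6 = 1/6
S = 1/6
C² = P²·S² = 1/4 ; C = +0.500000

+0.500000  (= +√(1/4))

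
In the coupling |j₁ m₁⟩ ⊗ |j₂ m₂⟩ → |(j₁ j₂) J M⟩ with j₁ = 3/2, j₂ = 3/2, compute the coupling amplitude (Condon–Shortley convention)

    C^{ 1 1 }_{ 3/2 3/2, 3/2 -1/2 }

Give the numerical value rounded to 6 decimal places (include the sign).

j₁+j₂−J=2  J+j₁−j₂=1  J−j₁+j₂=1  j₁+j₂+J+1=5
(j₁±m₁, j₂±m₂, J±M) = (3,0,1,2,2,0)
P² = 6/5
sum k=0..0:
  [0] +1/2 = 1/2
S = 1/2
C² = P²·S² = 3/10 ; C = +0.547723

+0.547723  (= +√(3/10))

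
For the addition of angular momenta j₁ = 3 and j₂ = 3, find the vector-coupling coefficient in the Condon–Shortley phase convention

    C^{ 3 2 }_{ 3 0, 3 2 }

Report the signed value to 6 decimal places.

+0.408248  (= +√(1/6))

j₁+j₂−J=3  J+j₁−j₂=3  J−j₁+j₂=3  j₁+j₂+J+1=10
(j₁±m₁, j₂±m₂, J±M) = (3,3,5,1,5,1)
P² = 216
sum k=2..3:
  [2] +1/24 = 1/24
  [3] −1/72 = -1/72
S = 1/36
C² = P²·S² = 1/6 ; C = +0.408248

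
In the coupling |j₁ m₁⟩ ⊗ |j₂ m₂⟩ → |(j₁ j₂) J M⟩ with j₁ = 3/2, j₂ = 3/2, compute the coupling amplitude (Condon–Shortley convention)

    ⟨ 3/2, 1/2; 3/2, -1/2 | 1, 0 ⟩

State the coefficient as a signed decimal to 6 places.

j₁+j₂−J=2  J+j₁−j₂=1  J−j₁+j₂=1  j₁+j₂+J+1=5
(j₁±m₁, j₂±m₂, J±M) = (2,1,1,2,1,1)
P² = 1/5
sum k=0..1:
  [0] +1/2 = 1/2
  [1] −1/1 = -1
S = -1/2
C² = P²·S² = 1/20 ; C = -0.223607

−√(1/20) ≈ -0.223607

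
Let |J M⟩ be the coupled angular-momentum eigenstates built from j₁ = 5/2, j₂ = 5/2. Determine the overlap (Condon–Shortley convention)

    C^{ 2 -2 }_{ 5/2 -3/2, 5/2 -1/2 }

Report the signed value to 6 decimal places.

+√(9/28) ≈ +0.566947

√[5·3!2!2!/8! · 1!4!2!3!0!4!] = √(144/7)
  +(−1)^2/∏(2,1,2,0,0,2)! = 1/8  (running 1/8)
⟨..|..⟩ = √(144/7)·(1/8) = +0.566947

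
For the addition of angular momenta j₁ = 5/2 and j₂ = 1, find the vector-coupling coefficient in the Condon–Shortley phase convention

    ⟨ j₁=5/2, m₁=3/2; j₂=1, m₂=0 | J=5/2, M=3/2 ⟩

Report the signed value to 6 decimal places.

+√(9/35) ≈ +0.507093

j₁+j₂−J=1  J+j₁−j₂=4  J−j₁+j₂=1  j₁+j₂+J+1=7
(j₁±m₁, j₂±m₂, J±M) = (4,1,1,1,4,1)
P² = 576/35
sum k=0..1:
  [0] +1/6 = 1/6
  [1] −1/24 = -1/24
S = 1/8
C² = P²·S² = 9/35 ; C = +0.507093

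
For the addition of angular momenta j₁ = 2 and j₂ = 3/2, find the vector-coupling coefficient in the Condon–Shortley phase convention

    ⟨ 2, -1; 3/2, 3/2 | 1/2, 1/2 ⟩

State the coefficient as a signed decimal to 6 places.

−√(1/10) = -0.316228

√[2·3!1!0!/5! · 1!3!3!0!1!0!] = √(18/5)
  +(−1)^3/∏(3,0,0,0,1,0)! = -1/6  (running -1/6)
⟨..|..⟩ = √(18/5)·(-1/6) = -0.316228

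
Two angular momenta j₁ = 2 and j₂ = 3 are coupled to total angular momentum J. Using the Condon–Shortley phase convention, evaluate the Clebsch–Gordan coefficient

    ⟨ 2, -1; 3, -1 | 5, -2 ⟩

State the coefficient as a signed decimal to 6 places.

+√(1/2) ≈ +0.707107

√[11·0!4!6!/11! · 1!3!2!4!3!7!] = √(41472)
  +(−1)^0/∏(0,0,3,2,1,4)! = 1/288  (running 1/288)
⟨..|..⟩ = √(41472)·(1/288) = +0.707107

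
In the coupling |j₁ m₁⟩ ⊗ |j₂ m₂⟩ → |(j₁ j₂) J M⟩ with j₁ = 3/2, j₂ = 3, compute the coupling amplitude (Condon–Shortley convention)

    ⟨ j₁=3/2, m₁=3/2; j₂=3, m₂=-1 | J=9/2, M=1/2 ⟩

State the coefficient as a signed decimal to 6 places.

+√(5/42) = +0.345033

triangle: 0!·3!·6!/10! = 4320/3628800
(j±m)!: 3!·0!·2!·4!·5!·4! = 829440
prefactor² = (2J+1)·Δ·N² = 69120/7
  k=0: +1/(0!·0!·0!·2!·3!·4!) = 1/288
Σ = 1/288  ⇒  CG² = 69120/7·1/288² = 5/42
CG = +√(5/42) = +0.345033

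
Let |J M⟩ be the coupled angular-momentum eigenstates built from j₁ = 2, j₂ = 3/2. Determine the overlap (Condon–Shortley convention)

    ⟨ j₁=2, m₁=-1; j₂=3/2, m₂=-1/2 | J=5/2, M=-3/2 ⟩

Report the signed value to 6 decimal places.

√[6·1!3!2!/7! · 1!3!1!2!1!4!] = √(144/35)
  +(−1)^0/∏(0,1,3,1,0,1)! = 1/6  (running 1/6)
  +(−1)^1/∏(1,0,2,0,1,2)! = -1/4  (running -1/12)
⟨..|..⟩ = √(144/35)·(-1/12) = -0.169031

−√(1/35) ≈ -0.169031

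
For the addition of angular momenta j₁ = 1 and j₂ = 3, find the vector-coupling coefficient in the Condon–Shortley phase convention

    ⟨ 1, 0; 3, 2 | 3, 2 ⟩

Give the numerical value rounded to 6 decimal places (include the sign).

-0.577350

triangle: 1!*1!*5!/8! = 120/40320
(j±m)!: 1!*1!*5!*1!*5!*1! = 14400
prefactor² = (2J+1)*Δ*N² = 300
  k=0: +1/(0!*1!*1!*5!*0!*0!) = 1/120
  k=1: −1/(1!*0!*0!*4!*1!*1!) = -1/24
Σ = -1/30  ⇒  CG² = 300*(-1/30)² = 1/3
CG = −√(1/3) = -0.577350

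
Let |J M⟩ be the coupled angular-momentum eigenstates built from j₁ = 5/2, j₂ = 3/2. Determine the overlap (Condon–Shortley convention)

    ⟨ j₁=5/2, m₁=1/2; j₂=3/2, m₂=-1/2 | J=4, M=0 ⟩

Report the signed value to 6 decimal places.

+√(3/7) ≈ +0.654654

j₁+j₂−J=0  J+j₁−j₂=5  J−j₁+j₂=3  j₁+j₂+J+1=9
(j₁±m₁, j₂±m₂, J±M) = (3,2,1,2,4,4)
P² = 1728/7
sum k=0..0:
  [0] +1/24 = 1/24
S = 1/24
C² = P²·S² = 3/7 ; C = +0.654654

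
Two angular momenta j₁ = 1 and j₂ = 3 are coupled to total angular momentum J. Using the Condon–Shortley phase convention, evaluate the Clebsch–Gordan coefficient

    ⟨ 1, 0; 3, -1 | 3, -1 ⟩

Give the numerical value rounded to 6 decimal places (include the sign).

√[7·1!1!5!/8! · 1!1!2!4!2!4!] = √(48)
  +(−1)^0/∏(0,1,1,2,0,3)! = 1/12  (running 1/12)
  +(−1)^1/∏(1,0,0,1,1,4)! = -1/24  (running 1/24)
⟨..|..⟩ = √(48)·(1/24) = +0.288675

+√(1/12) = +0.288675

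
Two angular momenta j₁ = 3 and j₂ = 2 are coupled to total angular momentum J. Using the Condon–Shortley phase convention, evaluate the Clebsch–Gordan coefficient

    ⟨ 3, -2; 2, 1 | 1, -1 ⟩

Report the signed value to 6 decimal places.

−√(2/7) = -0.534522

j₁+j₂−J=4  J+j₁−j₂=2  J−j₁+j₂=0  j₁+j₂+J+1=7
(j₁±m₁, j₂±m₂, J±M) = (1,5,3,1,0,2)
P² = 288/7
sum k=3..3:
  [3] −1/12 = -1/12
S = -1/12
C² = P²·S² = 2/7 ; C = -0.534522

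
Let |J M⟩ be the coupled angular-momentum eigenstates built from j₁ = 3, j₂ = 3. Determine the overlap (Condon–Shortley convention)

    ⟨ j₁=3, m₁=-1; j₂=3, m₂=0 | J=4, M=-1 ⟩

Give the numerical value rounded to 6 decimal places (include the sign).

-0.312094

√[9·2!4!4!/11! · 2!4!3!3!3!5!] = √(124416/385)
  +(−1)^0/∏(0,2,4,3,0,1)! = 1/288  (running 1/288)
  +(−1)^1/∏(1,1,3,2,1,2)! = -1/24  (running -11/288)
  +(−1)^2/∏(2,0,2,1,2,3)! = 1/48  (running -5/288)
⟨..|..⟩ = √(124416/385)·(-5/288) = -0.312094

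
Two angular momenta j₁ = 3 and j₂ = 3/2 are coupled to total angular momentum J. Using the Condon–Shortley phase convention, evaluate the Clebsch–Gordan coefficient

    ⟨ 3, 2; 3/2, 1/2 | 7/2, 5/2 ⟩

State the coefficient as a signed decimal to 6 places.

+0.377964  (= +√(1/7))

triangle: 1!·5!·2!/9! = 240/362880
(j±m)!: 5!·1!·2!·1!·6!·1! = 172800
prefactor² = (2J+1)·Δ·N² = 6400/7
  k=0: +1/(0!·1!·1!·2!·4!·0!) = 1/48
  k=1: −1/(1!·0!·0!·1!·5!·1!) = -1/120
Σ = 1/80  ⇒  CG² = 6400/7·1/80² = 1/7
CG = +√(1/7) = +0.377964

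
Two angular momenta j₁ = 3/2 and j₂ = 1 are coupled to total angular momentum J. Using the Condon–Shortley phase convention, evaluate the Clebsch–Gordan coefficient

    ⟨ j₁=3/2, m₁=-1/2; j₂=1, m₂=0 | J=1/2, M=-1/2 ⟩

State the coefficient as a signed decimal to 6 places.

−√(1/3) = -0.577350

triangle: 2!*1!*0!/4! = 2/24
(j±m)!: 1!*2!*1!*1!*0!*1! = 2
prefactor² = (2J+1)*Δ*N² = 1/3
  k=1: −1/(1!*1!*1!*0!*0!*0!) = -1
Σ = -1  ⇒  CG² = 1/3*(-1)² = 1/3
CG = −√(1/3) = -0.577350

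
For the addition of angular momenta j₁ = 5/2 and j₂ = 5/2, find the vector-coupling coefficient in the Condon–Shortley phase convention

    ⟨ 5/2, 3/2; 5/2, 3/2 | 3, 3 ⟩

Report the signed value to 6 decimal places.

triangle: 2!×3!×3!/9! = 72/362880
(j±m)!: 4!×1!×4!×1!×6!×0! = 414720
prefactor² = (2J+1)×Δ×N² = 576
  k=1: −1/(1!×1!×0!×3!×3!×0!) = -1/36
Σ = -1/36  ⇒  CG² = 576×(-1/36)² = 4/9
CG = −√(4/9) = -0.666667

-0.666667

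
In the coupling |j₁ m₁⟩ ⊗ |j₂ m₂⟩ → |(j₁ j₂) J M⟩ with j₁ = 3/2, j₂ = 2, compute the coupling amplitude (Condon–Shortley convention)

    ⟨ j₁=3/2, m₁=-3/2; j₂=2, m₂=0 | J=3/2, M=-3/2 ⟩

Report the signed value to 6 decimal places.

+0.447214  (= +√(1/5))

triangle: 2!*1!*2!/6! = 4/720
(j±m)!: 0!*3!*2!*2!*0!*3! = 144
prefactor² = (2J+1)*Δ*N² = 16/5
  k=2: +1/(2!*0!*1!*0!*0!*2!) = 1/4
Σ = 1/4  ⇒  CG² = 16/5*1/4² = 1/5
CG = +√(1/5) = +0.447214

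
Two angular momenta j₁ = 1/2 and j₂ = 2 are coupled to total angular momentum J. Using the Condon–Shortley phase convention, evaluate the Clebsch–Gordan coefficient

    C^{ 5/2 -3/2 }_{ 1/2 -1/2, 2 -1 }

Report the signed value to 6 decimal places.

+√(4/5) ≈ +0.894427

triangle: 0!*1!*4!/6! = 24/720
(j±m)!: 0!*1!*1!*3!*1!*4! = 144
prefactor² = (2J+1)*Δ*N² = 144/5
  k=0: +1/(0!*0!*1!*1!*0!*3!) = 1/6
Σ = 1/6  ⇒  CG² = 144/5*1/6² = 4/5
CG = +√(4/5) = +0.894427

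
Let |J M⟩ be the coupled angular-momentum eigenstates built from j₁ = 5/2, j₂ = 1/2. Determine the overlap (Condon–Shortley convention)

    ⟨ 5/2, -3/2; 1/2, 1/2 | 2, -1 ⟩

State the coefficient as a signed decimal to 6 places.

−√(2/3) = -0.816497

triangle: 1!×4!×0!/6! = 24/720
(j±m)!: 1!×4!×1!×0!×1!×3! = 144
prefactor² = (2J+1)×Δ×N² = 24
  k=1: −1/(1!×0!×3!×0!×1!×0!) = -1/6
Σ = -1/6  ⇒  CG² = 24×(-1/6)² = 2/3
CG = −√(2/3) = -0.816497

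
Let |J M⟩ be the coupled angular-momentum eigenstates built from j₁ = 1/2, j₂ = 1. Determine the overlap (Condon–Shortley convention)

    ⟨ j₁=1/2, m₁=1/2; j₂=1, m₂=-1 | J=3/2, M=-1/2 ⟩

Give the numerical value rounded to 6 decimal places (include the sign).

+0.577350

√[4·0!1!2!/4! · 1!0!0!2!1!2!] = √(4/3)
  +(−1)^0/∏(0,0,0,0,1,2)! = 1/2  (running 1/2)
⟨..|..⟩ = √(4/3)·(1/2) = +0.577350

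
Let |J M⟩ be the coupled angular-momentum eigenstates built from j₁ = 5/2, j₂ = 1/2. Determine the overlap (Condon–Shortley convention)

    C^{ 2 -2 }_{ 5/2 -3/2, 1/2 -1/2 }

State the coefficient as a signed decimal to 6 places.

√[5·1!4!0!/6! · 1!4!0!1!0!4!] = √(96)
  +(−1)^0/∏(0,1,4,0,0,0)! = 1/24  (running 1/24)
⟨..|..⟩ = √(96)·(1/24) = +0.408248

+0.408248  (= +√(1/6))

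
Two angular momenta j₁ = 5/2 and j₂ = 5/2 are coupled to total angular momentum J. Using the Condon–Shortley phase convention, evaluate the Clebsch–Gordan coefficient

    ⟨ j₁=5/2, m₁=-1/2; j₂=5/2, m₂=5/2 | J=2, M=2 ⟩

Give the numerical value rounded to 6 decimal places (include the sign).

-0.422577  (= −√(5/28))

√[5·3!2!2!/8! · 2!3!5!0!4!0!] = √(720/7)
  +(−1)^3/∏(3,0,0,2,2,0)! = -1/24  (running -1/24)
⟨..|..⟩ = √(720/7)·(-1/24) = -0.422577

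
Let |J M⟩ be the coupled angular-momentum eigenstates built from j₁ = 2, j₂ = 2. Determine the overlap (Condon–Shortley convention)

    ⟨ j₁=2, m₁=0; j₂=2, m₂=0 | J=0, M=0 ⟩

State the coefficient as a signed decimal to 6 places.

j₁+j₂−J=4  J+j₁−j₂=0  J−j₁+j₂=0  j₁+j₂+J+1=5
(j₁±m₁, j₂±m₂, J±M) = (2,2,2,2,0,0)
P² = 16/5
sum k=2..2:
  [2] +1/4 = 1/4
S = 1/4
C² = P²·S² = 1/5 ; C = +0.447214

+√(1/5) ≈ +0.447214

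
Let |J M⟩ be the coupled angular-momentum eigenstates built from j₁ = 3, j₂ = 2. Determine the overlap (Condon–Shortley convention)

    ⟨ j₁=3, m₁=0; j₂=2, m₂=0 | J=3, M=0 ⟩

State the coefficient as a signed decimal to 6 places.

j₁+j₂−J=2  J+j₁−j₂=4  J−j₁+j₂=2  j₁+j₂+J+1=9
(j₁±m₁, j₂±m₂, J±M) = (3,3,2,2,3,3)
P² = 48/5
sum k=0..2:
  [0] +1/24 = 1/24
  [1] −1/4 = -1/4
  [2] +1/24 = 1/24
S = -1/6
C² = P²·S² = 4/15 ; C = -0.516398

−√(4/15) ≈ -0.516398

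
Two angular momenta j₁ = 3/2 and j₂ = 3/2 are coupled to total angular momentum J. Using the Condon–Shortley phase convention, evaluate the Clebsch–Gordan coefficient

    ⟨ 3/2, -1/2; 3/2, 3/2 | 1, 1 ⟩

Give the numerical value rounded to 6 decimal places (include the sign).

+√(3/10) = +0.547723

j₁+j₂−J=2  J+j₁−j₂=1  J−j₁+j₂=1  j₁+j₂+J+1=5
(j₁±m₁, j₂±m₂, J±M) = (1,2,3,0,2,0)
P² = 6/5
sum k=2..2:
  [2] +1/2 = 1/2
S = 1/2
C² = P²·S² = 3/10 ; C = +0.547723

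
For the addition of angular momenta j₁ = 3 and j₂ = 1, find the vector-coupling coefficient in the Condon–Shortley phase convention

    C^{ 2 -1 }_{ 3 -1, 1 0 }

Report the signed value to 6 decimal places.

−√(8/21) = -0.617213

√[5·2!4!0!/7! · 2!4!1!1!1!3!] = √(96/7)
  +(−1)^1/∏(1,1,3,0,1,0)! = -1/6  (running -1/6)
⟨..|..⟩ = √(96/7)·(-1/6) = -0.617213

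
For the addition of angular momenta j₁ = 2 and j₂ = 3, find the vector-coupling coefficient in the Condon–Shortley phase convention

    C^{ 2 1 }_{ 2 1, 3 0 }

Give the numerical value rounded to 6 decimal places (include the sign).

−√(2/7) = -0.534522

√[5·3!1!3!/8! · 3!1!3!3!3!1!] = √(81/14)
  +(−1)^0/∏(0,3,1,3,0,0)! = 1/36  (running 1/36)
  +(−1)^1/∏(1,2,0,2,1,1)! = -1/4  (running -2/9)
⟨..|..⟩ = √(81/14)·(-2/9) = -0.534522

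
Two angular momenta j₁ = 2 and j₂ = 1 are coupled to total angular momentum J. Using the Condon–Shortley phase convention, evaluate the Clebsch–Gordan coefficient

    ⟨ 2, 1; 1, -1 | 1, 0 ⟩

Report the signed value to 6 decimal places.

j₁+j₂−J=2  J+j₁−j₂=2  J−j₁+j₂=0  j₁+j₂+J+1=5
(j₁±m₁, j₂±m₂, J±M) = (3,1,0,2,1,1)
P² = 6/5
sum k=0..0:
  [0] +1/2 = 1/2
S = 1/2
C² = P²·S² = 3/10 ; C = +0.547723

+0.547723  (= +√(3/10))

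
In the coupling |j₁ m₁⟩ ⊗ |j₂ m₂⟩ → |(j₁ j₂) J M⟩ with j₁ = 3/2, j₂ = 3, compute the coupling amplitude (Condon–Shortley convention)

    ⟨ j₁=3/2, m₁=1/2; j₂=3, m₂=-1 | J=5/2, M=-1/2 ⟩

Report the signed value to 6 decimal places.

j₁+j₂−J=2  J+j₁−j₂=1  J−j₁+j₂=4  j₁+j₂+J+1=8
(j₁±m₁, j₂±m₂, J±M) = (2,1,2,4,2,3)
P² = 288/35
sum k=0..1:
  [0] +1/8 = 1/8
  [1] −1/6 = -1/6
S = -1/24
C² = P²·S² = 1/70 ; C = -0.119523

-0.119523  (= −√(1/70))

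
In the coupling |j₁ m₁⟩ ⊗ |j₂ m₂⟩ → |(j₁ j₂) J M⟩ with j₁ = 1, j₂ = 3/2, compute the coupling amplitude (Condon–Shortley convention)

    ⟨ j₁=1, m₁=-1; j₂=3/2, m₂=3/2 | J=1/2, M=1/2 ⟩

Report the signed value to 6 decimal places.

+√(1/2) ≈ +0.707107

j₁+j₂−J=2  J+j₁−j₂=0  J−j₁+j₂=1  j₁+j₂+J+1=4
(j₁±m₁, j₂±m₂, J±M) = (0,2,3,0,1,0)
P² = 2
sum k=2..2:
  [2] +1/2 = 1/2
S = 1/2
C² = P²·S² = 1/2 ; C = +0.707107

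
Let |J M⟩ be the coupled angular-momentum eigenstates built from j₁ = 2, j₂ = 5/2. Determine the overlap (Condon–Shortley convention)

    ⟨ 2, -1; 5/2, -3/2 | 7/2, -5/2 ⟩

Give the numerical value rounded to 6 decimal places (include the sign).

j₁+j₂−J=1  J+j₁−j₂=3  J−j₁+j₂=4  j₁+j₂+J+1=9
(j₁±m₁, j₂±m₂, J±M) = (1,3,1,4,1,6)
P² = 2304/7
sum k=0..1:
  [0] +1/36 = 1/36
  [1] −1/48 = -1/48
S = 1/144
C² = P²·S² = 1/63 ; C = +0.125988

+√(1/63) = +0.125988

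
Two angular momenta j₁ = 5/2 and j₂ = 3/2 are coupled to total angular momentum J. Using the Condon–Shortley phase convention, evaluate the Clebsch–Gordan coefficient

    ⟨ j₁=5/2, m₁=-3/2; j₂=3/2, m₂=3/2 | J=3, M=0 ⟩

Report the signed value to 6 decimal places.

-0.547723  (= −√(3/10))

j₁+j₂−J=1  J+j₁−j₂=4  J−j₁+j₂=2  j₁+j₂+J+1=8
(j₁±m₁, j₂±m₂, J±M) = (1,4,3,0,3,3)
P² = 216/5
sum k=1..1:
  [1] −1/12 = -1/12
S = -1/12
C² = P²·S² = 3/10 ; C = -0.547723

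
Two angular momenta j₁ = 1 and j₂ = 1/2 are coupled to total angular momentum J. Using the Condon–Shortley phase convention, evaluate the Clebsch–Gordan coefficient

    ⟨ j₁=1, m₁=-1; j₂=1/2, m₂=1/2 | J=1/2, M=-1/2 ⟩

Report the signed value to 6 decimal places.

triangle: 1!·1!·0!/3! = 1/6
(j±m)!: 0!·2!·1!·0!·0!·1! = 2
prefactor² = (2J+1)·Δ·N² = 2/3
  k=1: −1/(1!·0!·1!·0!·0!·0!) = -1
Σ = -1  ⇒  CG² = 2/3·(-1)² = 2/3
CG = −√(2/3) = -0.816497

−√(2/3) ≈ -0.816497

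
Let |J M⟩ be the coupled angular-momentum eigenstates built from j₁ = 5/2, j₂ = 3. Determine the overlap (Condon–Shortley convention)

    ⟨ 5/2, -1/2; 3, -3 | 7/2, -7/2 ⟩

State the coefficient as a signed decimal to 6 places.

+√(1/3) ≈ +0.577350

triangle: 2!*3!*4!/10! = 288/3628800
(j±m)!: 2!*3!*0!*6!*0!*7! = 43545600
prefactor² = (2J+1)*Δ*N² = 27648
  k=0: +1/(0!*2!*3!*0!*0!*4!) = 1/288
Σ = 1/288  ⇒  CG² = 27648*1/288² = 1/3
CG = +√(1/3) = +0.577350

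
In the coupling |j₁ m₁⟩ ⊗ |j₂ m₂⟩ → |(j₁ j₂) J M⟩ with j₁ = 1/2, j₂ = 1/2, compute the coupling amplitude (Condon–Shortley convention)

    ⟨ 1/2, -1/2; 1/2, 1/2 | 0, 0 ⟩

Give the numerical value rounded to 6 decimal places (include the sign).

triangle: 1!×0!×0!/2! = 1/2
(j±m)!: 0!×1!×1!×0!×0!×0! = 1
prefactor² = (2J+1)×Δ×N² = 1/2
  k=1: −1/(1!×0!×0!×0!×0!×0!) = -1
Σ = -1  ⇒  CG² = 1/2×(-1)² = 1/2
CG = −√(1/2) = -0.707107

−√(1/2) ≈ -0.707107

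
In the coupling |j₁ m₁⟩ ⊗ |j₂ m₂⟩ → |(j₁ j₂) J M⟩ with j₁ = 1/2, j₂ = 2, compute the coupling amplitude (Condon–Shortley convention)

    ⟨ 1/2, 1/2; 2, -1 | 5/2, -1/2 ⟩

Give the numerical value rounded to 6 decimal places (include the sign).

√[6·0!1!4!/6! · 1!0!1!3!2!3!] = √(72/5)
  +(−1)^0/∏(0,0,0,1,1,3)! = 1/6  (running 1/6)
⟨..|..⟩ = √(72/5)·(1/6) = +0.632456

+√(2/5) = +0.632456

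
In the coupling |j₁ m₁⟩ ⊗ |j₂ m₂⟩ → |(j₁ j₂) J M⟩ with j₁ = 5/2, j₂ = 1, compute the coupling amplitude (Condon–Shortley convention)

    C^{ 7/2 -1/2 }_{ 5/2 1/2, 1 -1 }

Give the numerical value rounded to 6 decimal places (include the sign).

j₁+j₂−J=0  J+j₁−j₂=5  J−j₁+j₂=2  j₁+j₂+J+1=8
(j₁±m₁, j₂±m₂, J±M) = (3,2,0,2,3,4)
P² = 1152/7
sum k=0..0:
  [0] +1/24 = 1/24
S = 1/24
C² = P²·S² = 2/7 ; C = +0.534522

+0.534522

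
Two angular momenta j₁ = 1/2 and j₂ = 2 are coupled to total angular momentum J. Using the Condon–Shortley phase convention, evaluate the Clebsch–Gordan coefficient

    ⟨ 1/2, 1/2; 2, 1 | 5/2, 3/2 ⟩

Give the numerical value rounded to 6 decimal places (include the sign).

+√(4/5) = +0.894427

√[6·0!1!4!/6! · 1!0!3!1!4!1!] = √(144/5)
  +(−1)^0/∏(0,0,0,3,1,1)! = 1/6  (running 1/6)
⟨..|..⟩ = √(144/5)·(1/6) = +0.894427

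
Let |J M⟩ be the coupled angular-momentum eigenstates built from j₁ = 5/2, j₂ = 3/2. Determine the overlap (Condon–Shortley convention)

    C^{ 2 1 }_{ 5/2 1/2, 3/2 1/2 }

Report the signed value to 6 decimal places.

−√(25/84) = -0.545545

√[5·2!3!1!/7! · 3!2!2!1!3!1!] = √(12/7)
  +(−1)^1/∏(1,1,1,1,2,0)! = -1/2  (running -1/2)
  +(−1)^2/∏(2,0,0,0,3,1)! = 1/12  (running -5/12)
⟨..|..⟩ = √(12/7)·(-5/12) = -0.545545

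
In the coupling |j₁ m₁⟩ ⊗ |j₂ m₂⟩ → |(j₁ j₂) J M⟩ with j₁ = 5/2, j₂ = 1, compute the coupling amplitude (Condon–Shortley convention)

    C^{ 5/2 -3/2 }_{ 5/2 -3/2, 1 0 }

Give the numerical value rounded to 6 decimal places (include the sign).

-0.507093  (= −√(9/35))

triangle: 1!·4!·1!/7! = 24/5040
(j±m)!: 1!·4!·1!·1!·1!·4! = 576
prefactor² = (2J+1)·Δ·N² = 576/35
  k=0: +1/(0!·1!·4!·1!·0!·0!) = 1/24
  k=1: −1/(1!·0!·3!·0!·1!·1!) = -1/6
Σ = -1/8  ⇒  CG² = 576/35·(-1/8)² = 9/35
CG = −√(9/35) = -0.507093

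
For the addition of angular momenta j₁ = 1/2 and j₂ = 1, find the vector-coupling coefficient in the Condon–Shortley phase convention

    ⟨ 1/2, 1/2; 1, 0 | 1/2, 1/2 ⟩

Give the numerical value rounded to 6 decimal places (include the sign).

√[2·1!0!1!/3! · 1!0!1!1!1!0!] = √(1/3)
  +(−1)^0/∏(0,1,0,1,0,0)! = 1  (running 1)
⟨..|..⟩ = √(1/3)·(1) = +0.577350

+√(1/3) ≈ +0.577350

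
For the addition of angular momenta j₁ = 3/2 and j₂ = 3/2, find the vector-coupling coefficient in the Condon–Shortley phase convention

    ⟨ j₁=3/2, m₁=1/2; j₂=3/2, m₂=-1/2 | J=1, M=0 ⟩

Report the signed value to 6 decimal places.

−√(1/20) ≈ -0.223607

triangle: 2!*1!*1!/5! = 2/120
(j±m)!: 2!*1!*1!*2!*1!*1! = 4
prefactor² = (2J+1)*Δ*N² = 1/5
  k=0: +1/(0!*2!*1!*1!*0!*0!) = 1/2
  k=1: −1/(1!*1!*0!*0!*1!*1!) = -1
Σ = -1/2  ⇒  CG² = 1/5*(-1/2)² = 1/20
CG = −√(1/20) = -0.223607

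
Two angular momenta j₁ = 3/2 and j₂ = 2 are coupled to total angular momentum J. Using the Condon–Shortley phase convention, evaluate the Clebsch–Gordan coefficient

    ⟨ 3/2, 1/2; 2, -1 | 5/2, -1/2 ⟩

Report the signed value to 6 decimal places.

triangle: 1!·2!·3!/7! = 12/5040
(j±m)!: 2!·1!·1!·3!·2!·3! = 144
prefactor² = (2J+1)·Δ·N² = 72/35
  k=0: +1/(0!·1!·1!·1!·1!·2!) = 1/2
  k=1: −1/(1!·0!·0!·0!·2!·3!) = -1/12
Σ = 5/12  ⇒  CG² = 72/35·5/12² = 5/14
CG = +√(5/14) = +0.597614

+0.597614  (= +√(5/14))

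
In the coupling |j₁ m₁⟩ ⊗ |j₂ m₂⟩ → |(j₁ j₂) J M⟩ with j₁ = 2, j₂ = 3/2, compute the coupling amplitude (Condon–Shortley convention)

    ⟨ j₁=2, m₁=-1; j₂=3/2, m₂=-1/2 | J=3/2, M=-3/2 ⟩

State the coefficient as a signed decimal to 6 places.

triangle: 2!*2!*1!/6! = 4/720
(j±m)!: 1!*3!*1!*2!*0!*3! = 72
prefactor² = (2J+1)*Δ*N² = 8/5
  k=1: −1/(1!*1!*2!*0!*0!*1!) = -1/2
Σ = -1/2  ⇒  CG² = 8/5*(-1/2)² = 2/5
CG = −√(2/5) = -0.632456

-0.632456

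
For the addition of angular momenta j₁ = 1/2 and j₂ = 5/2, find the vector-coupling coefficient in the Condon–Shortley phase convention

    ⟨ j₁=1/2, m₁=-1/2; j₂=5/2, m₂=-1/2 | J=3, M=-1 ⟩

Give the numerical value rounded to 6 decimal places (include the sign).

j₁+j₂−J=0  J+j₁−j₂=1  J−j₁+j₂=5  j₁+j₂+J+1=7
(j₁±m₁, j₂±m₂, J±M) = (0,1,2,3,2,4)
P² = 96
sum k=0..0:
  [0] +1/12 = 1/12
S = 1/12
C² = P²·S² = 2/3 ; C = +0.816497

+0.816497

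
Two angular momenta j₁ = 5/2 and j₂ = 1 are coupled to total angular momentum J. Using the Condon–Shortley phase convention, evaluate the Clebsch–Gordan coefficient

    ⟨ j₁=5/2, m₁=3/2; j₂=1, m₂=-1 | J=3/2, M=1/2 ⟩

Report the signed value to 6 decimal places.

j₁+j₂−J=2  J+j₁−j₂=3  J−j₁+j₂=0  j₁+j₂+J+1=6
(j₁±m₁, j₂±m₂, J±M) = (4,1,0,2,2,1)
P² = 32/5
sum k=0..0:
  [0] +1/4 = 1/4
S = 1/4
C² = P²·S² = 2/5 ; C = +0.632456

+√(2/5) ≈ +0.632456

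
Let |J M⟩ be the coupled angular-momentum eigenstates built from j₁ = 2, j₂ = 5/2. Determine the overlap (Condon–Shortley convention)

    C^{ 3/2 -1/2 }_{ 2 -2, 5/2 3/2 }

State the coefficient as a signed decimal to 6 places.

√[4·3!1!2!/7! · 0!4!4!1!1!2!] = √(384/35)
  +(−1)^3/∏(3,0,1,1,0,1)! = -1/6  (running -1/6)
⟨..|..⟩ = √(384/35)·(-1/6) = -0.552052

−√(32/105) = -0.552052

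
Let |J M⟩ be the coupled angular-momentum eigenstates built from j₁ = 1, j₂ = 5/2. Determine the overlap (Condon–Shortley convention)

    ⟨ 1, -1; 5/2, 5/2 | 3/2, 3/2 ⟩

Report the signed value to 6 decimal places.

+0.816497  (= +√(2/3))

√[4·2!0!3!/6! · 0!2!5!0!3!0!] = √(96)
  +(−1)^2/∏(2,0,0,3,0,0)! = 1/12  (running 1/12)
⟨..|..⟩ = √(96)·(1/12) = +0.816497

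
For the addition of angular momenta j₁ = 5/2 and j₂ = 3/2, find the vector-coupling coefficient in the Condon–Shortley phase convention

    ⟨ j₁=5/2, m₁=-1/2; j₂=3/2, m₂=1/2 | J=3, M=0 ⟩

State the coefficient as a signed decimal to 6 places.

-0.447214

√[7·1!4!2!/8! · 2!3!2!1!3!3!] = √(36/5)
  +(−1)^0/∏(0,1,3,2,1,0)! = 1/12  (running 1/12)
  +(−1)^1/∏(1,0,2,1,2,1)! = -1/4  (running -1/6)
⟨..|..⟩ = √(36/5)·(-1/6) = -0.447214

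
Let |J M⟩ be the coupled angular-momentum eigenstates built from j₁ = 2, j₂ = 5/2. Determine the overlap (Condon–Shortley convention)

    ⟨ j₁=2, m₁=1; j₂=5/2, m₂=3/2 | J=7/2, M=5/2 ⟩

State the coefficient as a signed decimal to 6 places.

triangle: 1!·3!·4!/9! = 144/362880
(j±m)!: 3!·1!·4!·1!·6!·1! = 103680
prefactor² = (2J+1)·Δ·N² = 2304/7
  k=0: +1/(0!·1!·1!·4!·2!·0!) = 1/48
  k=1: −1/(1!·0!·0!·3!·3!·1!) = -1/36
Σ = -1/144  ⇒  CG² = 2304/7·(-1/144)² = 1/63
CG = −√(1/63) = -0.125988

−√(1/63) ≈ -0.125988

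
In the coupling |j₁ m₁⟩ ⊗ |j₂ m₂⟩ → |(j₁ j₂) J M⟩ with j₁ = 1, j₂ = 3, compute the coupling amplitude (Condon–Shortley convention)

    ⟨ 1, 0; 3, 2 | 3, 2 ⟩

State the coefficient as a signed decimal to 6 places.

−√(1/3) ≈ -0.577350

triangle: 1!×1!×5!/8! = 120/40320
(j±m)!: 1!×1!×5!×1!×5!×1! = 14400
prefactor² = (2J+1)×Δ×N² = 300
  k=0: +1/(0!×1!×1!×5!×0!×0!) = 1/120
  k=1: −1/(1!×0!×0!×4!×1!×1!) = -1/24
Σ = -1/30  ⇒  CG² = 300×(-1/30)² = 1/3
CG = −√(1/3) = -0.577350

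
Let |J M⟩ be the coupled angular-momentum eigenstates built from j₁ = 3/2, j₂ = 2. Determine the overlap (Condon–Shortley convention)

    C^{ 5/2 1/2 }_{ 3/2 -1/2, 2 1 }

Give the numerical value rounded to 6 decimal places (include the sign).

√[6·1!2!3!/7! · 1!2!3!1!3!2!] = √(72/35)
  +(−1)^0/∏(0,1,2,3,0,0)! = 1/12  (running 1/12)
  +(−1)^1/∏(1,0,1,2,1,1)! = -1/2  (running -5/12)
⟨..|..⟩ = √(72/35)·(-5/12) = -0.597614

−√(5/14) = -0.597614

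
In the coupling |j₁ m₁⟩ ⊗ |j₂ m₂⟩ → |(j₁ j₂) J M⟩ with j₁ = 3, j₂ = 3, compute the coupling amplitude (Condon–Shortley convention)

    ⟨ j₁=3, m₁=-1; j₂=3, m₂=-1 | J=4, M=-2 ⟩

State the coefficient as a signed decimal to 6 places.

triangle: 2!·4!·4!/11! = 1152/39916800
(j±m)!: 2!·4!·2!·4!·2!·6! = 3317760
prefactor² = (2J+1)·Δ·N² = 331776/385
  k=0: +1/(0!·2!·4!·2!·0!·2!) = 1/192
  k=1: −1/(1!·1!·3!·1!·1!·3!) = -1/36
  k=2: +1/(2!·0!·2!·0!·2!·4!) = 1/192
Σ = -5/288  ⇒  CG² = 331776/385·(-5/288)² = 20/77
CG = −√(20/77) = -0.509647

-0.509647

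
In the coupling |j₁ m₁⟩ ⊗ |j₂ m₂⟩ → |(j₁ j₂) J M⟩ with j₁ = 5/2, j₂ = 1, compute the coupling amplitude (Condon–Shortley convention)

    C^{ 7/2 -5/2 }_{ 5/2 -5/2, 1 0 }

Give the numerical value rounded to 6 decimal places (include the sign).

+0.534522

triangle: 0!·5!·2!/8! = 240/40320
(j±m)!: 0!·5!·1!·1!·1!·6! = 86400
prefactor² = (2J+1)·Δ·N² = 28800/7
  k=0: +1/(0!·0!·5!·1!·0!·1!) = 1/120
Σ = 1/120  ⇒  CG² = 28800/7·1/120² = 2/7
CG = +√(2/7) = +0.534522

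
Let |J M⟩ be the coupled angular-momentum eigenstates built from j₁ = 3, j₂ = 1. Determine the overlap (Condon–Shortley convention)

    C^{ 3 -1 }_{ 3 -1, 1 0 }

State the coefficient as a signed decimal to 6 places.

j₁+j₂−J=1  J+j₁−j₂=5  J−j₁+j₂=1  j₁+j₂+J+1=8
(j₁±m₁, j₂±m₂, J±M) = (2,4,1,1,2,4)
P² = 48
sum k=0..1:
  [0] +1/24 = 1/24
  [1] −1/12 = -1/12
S = -1/24
C² = P²·S² = 1/12 ; C = -0.288675

−√(1/12) ≈ -0.288675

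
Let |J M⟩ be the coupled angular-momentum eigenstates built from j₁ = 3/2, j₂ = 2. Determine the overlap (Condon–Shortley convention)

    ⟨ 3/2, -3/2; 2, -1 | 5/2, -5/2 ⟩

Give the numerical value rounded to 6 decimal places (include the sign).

j₁+j₂−J=1  J+j₁−j₂=2  J−j₁+j₂=3  j₁+j₂+J+1=7
(j₁±m₁, j₂±m₂, J±M) = (0,3,1,3,0,5)
P² = 432/7
sum k=1..1:
  [1] −1/12 = -1/12
S = -1/12
C² = P²·S² = 3/7 ; C = -0.654654

-0.654654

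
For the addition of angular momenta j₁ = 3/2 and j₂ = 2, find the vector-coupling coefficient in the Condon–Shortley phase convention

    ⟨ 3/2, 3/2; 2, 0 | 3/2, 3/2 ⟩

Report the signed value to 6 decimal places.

+√(1/5) ≈ +0.447214

triangle: 2!×1!×2!/6! = 4/720
(j±m)!: 3!×0!×2!×2!×3!×0! = 144
prefactor² = (2J+1)×Δ×N² = 16/5
  k=0: +1/(0!×2!×0!×2!×1!×0!) = 1/4
Σ = 1/4  ⇒  CG² = 16/5×1/4² = 1/5
CG = +√(1/5) = +0.447214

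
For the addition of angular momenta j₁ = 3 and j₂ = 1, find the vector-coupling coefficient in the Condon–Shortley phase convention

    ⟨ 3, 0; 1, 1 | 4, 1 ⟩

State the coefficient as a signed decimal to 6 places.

+√(5/14) = +0.597614

√[9·0!6!2!/9! · 3!3!2!0!5!3!] = √(12960/7)
  +(−1)^0/∏(0,0,3,2,3,0)! = 1/72  (running 1/72)
⟨..|..⟩ = √(12960/7)·(1/72) = +0.597614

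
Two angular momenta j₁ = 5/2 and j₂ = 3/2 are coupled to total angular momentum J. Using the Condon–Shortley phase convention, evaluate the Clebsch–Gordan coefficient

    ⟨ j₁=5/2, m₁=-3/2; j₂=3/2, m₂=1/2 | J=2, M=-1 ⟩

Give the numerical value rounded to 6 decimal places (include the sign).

+√(1/42) = +0.154303

j₁+j₂−J=2  J+j₁−j₂=3  J−j₁+j₂=1  j₁+j₂+J+1=7
(j₁±m₁, j₂±m₂, J±M) = (1,4,2,1,1,3)
P² = 24/7
sum k=1..2:
  [1] −1/6 = -1/6
  [2] +1/4 = 1/4
S = 1/12
C² = P²·S² = 1/42 ; C = +0.154303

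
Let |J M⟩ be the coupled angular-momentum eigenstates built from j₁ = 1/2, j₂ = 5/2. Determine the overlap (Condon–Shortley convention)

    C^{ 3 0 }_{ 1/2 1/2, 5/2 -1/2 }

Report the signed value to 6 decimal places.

+√(1/2) = +0.707107

j₁+j₂−J=0  J+j₁−j₂=1  J−j₁+j₂=5  j₁+j₂+J+1=7
(j₁±m₁, j₂±m₂, J±M) = (1,0,2,3,3,3)
P² = 72
sum k=0..0:
  [0] +1/12 = 1/12
S = 1/12
C² = P²·S² = 1/2 ; C = +0.707107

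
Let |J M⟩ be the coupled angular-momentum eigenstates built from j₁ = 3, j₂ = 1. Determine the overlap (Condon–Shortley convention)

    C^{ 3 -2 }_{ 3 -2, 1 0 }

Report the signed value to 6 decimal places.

−√(1/3) ≈ -0.577350

√[7·1!5!1!/8! · 1!5!1!1!1!5!] = √(300)
  +(−1)^0/∏(0,1,5,1,0,0)! = 1/120  (running 1/120)
  +(−1)^1/∏(1,0,4,0,1,1)! = -1/24  (running -1/30)
⟨..|..⟩ = √(300)·(-1/30) = -0.577350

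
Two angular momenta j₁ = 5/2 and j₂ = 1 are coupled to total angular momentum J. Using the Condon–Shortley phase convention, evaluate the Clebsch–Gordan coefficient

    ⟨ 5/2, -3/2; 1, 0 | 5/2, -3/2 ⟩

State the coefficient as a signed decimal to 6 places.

√[6·1!4!1!/7! · 1!4!1!1!1!4!] = √(576/35)
  +(−1)^0/∏(0,1,4,1,0,0)! = 1/24  (running 1/24)
  +(−1)^1/∏(1,0,3,0,1,1)! = -1/6  (running -1/8)
⟨..|..⟩ = √(576/35)·(-1/8) = -0.507093

-0.507093  (= −√(9/35))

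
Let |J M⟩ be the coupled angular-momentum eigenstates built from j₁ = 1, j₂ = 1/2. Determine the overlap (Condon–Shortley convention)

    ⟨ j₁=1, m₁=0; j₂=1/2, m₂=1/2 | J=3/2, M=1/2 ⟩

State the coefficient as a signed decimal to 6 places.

+√(2/3) ≈ +0.816497

j₁+j₂−J=0  J+j₁−j₂=2  J−j₁+j₂=1  j₁+j₂+J+1=4
(j₁±m₁, j₂±m₂, J±M) = (1,1,1,0,2,1)
P² = 2/3
sum k=0..0:
  [0] +1/1 = 1
S = 1
C² = P²·S² = 2/3 ; C = +0.816497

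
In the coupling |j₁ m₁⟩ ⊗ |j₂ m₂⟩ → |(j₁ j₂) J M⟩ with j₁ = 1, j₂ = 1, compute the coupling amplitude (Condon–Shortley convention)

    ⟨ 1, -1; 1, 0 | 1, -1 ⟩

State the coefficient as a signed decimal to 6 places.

−√(1/2) = -0.707107

√[3·1!1!1!/4! · 0!2!1!1!0!2!] = √(1/2)
  +(−1)^1/∏(1,0,1,0,0,1)! = -1  (running -1)
⟨..|..⟩ = √(1/2)·(-1) = -0.707107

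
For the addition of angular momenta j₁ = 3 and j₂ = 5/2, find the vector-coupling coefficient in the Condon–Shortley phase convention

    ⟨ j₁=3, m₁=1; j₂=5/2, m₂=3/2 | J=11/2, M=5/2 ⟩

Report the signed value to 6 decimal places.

+0.674200

√[12·0!6!5!/12! · 4!2!4!1!8!3!] = √(6635520/11)
  +(−1)^0/∏(0,0,2,4,4,1)! = 1/1152  (running 1/1152)
⟨..|..⟩ = √(6635520/11)·(1/1152) = +0.674200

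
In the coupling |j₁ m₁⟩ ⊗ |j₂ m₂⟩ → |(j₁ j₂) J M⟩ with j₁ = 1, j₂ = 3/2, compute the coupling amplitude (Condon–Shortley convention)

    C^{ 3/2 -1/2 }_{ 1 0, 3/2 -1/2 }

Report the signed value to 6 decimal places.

+√(1/15) = +0.258199

triangle: 1!·1!·2!/5! = 2/120
(j±m)!: 1!·1!·1!·2!·1!·2! = 4
prefactor² = (2J+1)·Δ·N² = 4/15
  k=0: +1/(0!·1!·1!·1!·0!·1!) = 1
  k=1: −1/(1!·0!·0!·0!·1!·2!) = -1/2
Σ = 1/2  ⇒  CG² = 4/15·1/2² = 1/15
CG = +√(1/15) = +0.258199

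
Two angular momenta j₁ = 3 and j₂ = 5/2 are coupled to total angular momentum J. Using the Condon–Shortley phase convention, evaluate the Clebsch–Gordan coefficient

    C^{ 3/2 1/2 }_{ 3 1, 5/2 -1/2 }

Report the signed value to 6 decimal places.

−√(1/105) = -0.097590

√[4·4!2!1!/8! · 4!2!2!3!2!1!] = √(192/35)
  +(−1)^1/∏(1,3,1,1,1,0)! = -1/6  (running -1/6)
  +(−1)^2/∏(2,2,0,0,2,1)! = 1/8  (running -1/24)
⟨..|..⟩ = √(192/35)·(-1/24) = -0.097590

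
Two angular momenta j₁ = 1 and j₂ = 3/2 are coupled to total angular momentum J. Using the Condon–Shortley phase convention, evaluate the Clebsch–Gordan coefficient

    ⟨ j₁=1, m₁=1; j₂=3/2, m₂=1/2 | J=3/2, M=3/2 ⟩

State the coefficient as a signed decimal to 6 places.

j₁+j₂−J=1  J+j₁−j₂=1  J−j₁+j₂=2  j₁+j₂+J+1=5
(j₁±m₁, j₂±m₂, J±M) = (2,0,2,1,3,0)
P² = 8/5
sum k=0..0:
  [0] +1/2 = 1/2
S = 1/2
C² = P²·S² = 2/5 ; C = +0.632456

+√(2/5) = +0.632456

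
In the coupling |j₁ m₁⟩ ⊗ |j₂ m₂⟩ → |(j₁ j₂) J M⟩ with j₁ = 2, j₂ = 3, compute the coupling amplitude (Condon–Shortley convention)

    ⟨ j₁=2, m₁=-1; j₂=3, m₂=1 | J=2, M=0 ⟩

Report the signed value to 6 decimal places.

+√(1/7) = +0.377964

√[5·3!1!3!/8! · 1!3!4!2!2!2!] = √(36/7)
  +(−1)^2/∏(2,1,1,2,0,1)! = 1/4  (running 1/4)
  +(−1)^3/∏(3,0,0,1,1,2)! = -1/12  (running 1/6)
⟨..|..⟩ = √(36/7)·(1/6) = +0.377964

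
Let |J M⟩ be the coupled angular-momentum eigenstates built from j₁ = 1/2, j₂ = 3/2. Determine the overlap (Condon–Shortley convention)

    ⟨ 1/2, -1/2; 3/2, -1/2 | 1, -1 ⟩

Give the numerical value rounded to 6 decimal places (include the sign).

j₁+j₂−J=1  J+j₁−j₂=0  J−j₁+j₂=2  j₁+j₂+J+1=4
(j₁±m₁, j₂±m₂, J±M) = (0,1,1,2,0,2)
P² = 1
sum k=1..1:
  [1] −1/2 = -1/2
S = -1/2
C² = P²·S² = 1/4 ; C = -0.500000

-0.500000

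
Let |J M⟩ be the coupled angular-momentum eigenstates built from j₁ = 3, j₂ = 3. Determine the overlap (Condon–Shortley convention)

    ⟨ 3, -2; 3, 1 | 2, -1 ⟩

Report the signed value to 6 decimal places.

j₁+j₂−J=4  J+j₁−j₂=2  J−j₁+j₂=2  j₁+j₂+J+1=9
(j₁±m₁, j₂±m₂, J±M) = (1,5,4,2,1,3)
P² = 320/7
sum k=3..4:
  [3] −1/12 = -1/12
  [4] +1/48 = 1/48
S = -1/16
C² = P²·S² = 5/28 ; C = -0.422577

−√(5/28) = -0.422577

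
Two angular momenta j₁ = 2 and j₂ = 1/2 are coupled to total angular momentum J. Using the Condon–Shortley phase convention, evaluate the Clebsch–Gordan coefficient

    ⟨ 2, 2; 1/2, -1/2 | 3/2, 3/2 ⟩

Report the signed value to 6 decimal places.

triangle: 1!×3!×0!/5! = 6/120
(j±m)!: 4!×0!×0!×1!×3!×0! = 144
prefactor² = (2J+1)×Δ×N² = 144/5
  k=0: +1/(0!×1!×0!×0!×3!×0!) = 1/6
Σ = 1/6  ⇒  CG² = 144/5×1/6² = 4/5
CG = +√(4/5) = +0.894427

+0.894427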